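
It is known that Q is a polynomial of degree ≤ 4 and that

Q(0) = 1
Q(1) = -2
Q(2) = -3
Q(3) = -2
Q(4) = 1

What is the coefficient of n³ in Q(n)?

Write Q(n) = an^4 + bn³ + cn² + dn + e; the 5 given values yield a linear system in the 5 coefficients.
Solving, the top 2 coefficients vanish, and Q(n) = n² - 4n + 1.
The coefficient of n³ is 0.

0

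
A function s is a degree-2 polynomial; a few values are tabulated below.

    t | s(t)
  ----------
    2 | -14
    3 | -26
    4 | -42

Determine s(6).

Write s(t) = at² + bt + c; the 3 given values yield a linear system in the 3 coefficients.
Solving, s(t) = -2t² - 2t - 2.
Then s(6) = -86.

-86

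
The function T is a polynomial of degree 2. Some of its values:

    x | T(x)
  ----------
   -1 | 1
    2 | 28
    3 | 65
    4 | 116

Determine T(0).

Write T(x) = ax² + bx + c; the 4 given values yield a linear system in the 3 coefficients.
Solving, T(x) = 7x² + 2x - 4.
Then T(0) = -4.

-4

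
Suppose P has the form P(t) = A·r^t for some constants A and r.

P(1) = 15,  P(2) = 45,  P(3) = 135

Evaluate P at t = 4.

405

Consecutive ratio: 45/15 = 3, and 135/45 = 3, so r = 3.
Then A·3^1 = 15 gives A = 5, and P(t) = 5·3^t.
P(4) = 5·3^4 = 405.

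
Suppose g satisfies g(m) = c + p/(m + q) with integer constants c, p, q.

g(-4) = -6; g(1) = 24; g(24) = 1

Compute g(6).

4

(g(m) − c)(m + q) = p for each data point; the three points give a linear system in c and q, then p follows.
Solving: c = 0, q = 0, p = 24, so g(m) = 24/(m + 0).
Then g(6) = 0 + 24/6 = 4.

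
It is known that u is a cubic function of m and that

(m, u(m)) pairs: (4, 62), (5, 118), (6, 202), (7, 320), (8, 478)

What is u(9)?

682

First differences: 56, 84, 118, 158. Second differences: 28, 34, 40. Third differences: 6, 6.
Level-3 differences are constant, so u has degree 3.
Extending the table by one column gives the next first difference 204, so u(9) = 478 + 204 = 682.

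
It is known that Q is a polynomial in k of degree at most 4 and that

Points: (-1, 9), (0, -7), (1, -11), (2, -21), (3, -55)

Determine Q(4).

-131

First differences: -16, -4, -10, -34. Second differences: 12, -6, -24. Third differences: -18, -18.
Level-3 differences are constant, so Q has degree 3.
Fitting a degree-3 polynomial gives Q(k) = -3k³ + 6k² - 7k - 7.
Then Q(4) = -131.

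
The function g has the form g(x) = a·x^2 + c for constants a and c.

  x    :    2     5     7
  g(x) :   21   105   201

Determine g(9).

From g(2) = 21 and g(5) = 105: 4a + c = 21 and 25a + c = 105.
Subtracting: 21a = 84, so a = 4; then c = 21 − 4·4 = 5.
So g(x) = 4x² + 5, and g(9) = 329.

329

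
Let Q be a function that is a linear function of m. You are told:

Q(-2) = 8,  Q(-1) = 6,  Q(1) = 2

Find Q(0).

Write Q(m) = am + b; the 3 given values yield a linear system in the 2 coefficients.
Solving, Q(m) = -2m + 4.
Then Q(0) = 4.

4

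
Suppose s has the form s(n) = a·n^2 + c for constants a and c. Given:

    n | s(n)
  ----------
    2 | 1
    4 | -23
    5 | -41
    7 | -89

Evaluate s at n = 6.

-63

From s(2) = 1 and s(4) = -23: 4a + c = 1 and 16a + c = -23.
Subtracting: 12a = -24, so a = -2; then c = 1 − (-2)·4 = 9.
So s(n) = -2n² + 9, and s(6) = -63.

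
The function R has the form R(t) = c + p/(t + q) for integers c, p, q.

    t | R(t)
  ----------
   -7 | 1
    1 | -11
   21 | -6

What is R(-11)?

-2

(R(t) − c)(t + q) = p for each data point; the three points give a linear system in c and q, then p follows.
Solving: c = -5, q = 3, p = -24, so R(t) = -5 − 24/(t + 3).
Then R(-11) = -5 − 24/(-8) = -2.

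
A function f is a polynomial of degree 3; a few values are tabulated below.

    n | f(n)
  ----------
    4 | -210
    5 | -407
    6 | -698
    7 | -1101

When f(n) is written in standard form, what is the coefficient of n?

4

Write f(n) = an³ + bn² + cn + d; the 4 given values yield a linear system in the 4 coefficients.
Solving, f(n) = -3n³ - 2n² + 4n - 2.
The coefficient of n is 4.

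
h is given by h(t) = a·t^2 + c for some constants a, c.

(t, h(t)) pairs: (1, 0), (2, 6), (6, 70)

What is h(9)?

160

From h(1) = 0 and h(2) = 6: 1a + c = 0 and 4a + c = 6.
Subtracting: 3a = 6, so a = 2; then c = 0 − 2·1 = -2.
So h(t) = 2t² − 2, and h(9) = 160.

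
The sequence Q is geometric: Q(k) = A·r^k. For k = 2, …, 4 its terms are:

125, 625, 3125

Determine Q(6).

Consecutive ratio: 625/125 = 5, and 3125/625 = 5, so r = 5.
Then A·5^2 = 125 gives A = 5, and Q(k) = 5·5^k.
Q(6) = 5·5^6 = 78125.

78125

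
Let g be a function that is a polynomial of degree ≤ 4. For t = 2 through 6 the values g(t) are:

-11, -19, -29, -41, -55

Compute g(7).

-71

Write g(t) = at^4 + bt³ + ct² + dt + e; the 5 given values yield a linear system in the 5 coefficients.
Solving, the top 2 coefficients vanish, and g(t) = -t² - 3t - 1.
Then g(7) = -71.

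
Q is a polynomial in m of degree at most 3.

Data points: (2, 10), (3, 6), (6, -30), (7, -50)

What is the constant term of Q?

6

Write Q(m) = am³ + bm² + cm + d; the 4 given values yield a linear system in the 4 coefficients.
Solving, the leading coefficient vanishes, and Q(m) = -2m² + 6m + 6.
The constant term is Q(0) = 6.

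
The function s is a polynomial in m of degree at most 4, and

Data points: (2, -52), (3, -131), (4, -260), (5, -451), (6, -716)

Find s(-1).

Write s(m) = am^4 + bm³ + cm² + dm + e; the 5 given values yield a linear system in the 5 coefficients.
Solving, the leading coefficient vanishes, and s(m) = -2m³ - 7m² - 6m + 4.
Then s(-1) = 5.

5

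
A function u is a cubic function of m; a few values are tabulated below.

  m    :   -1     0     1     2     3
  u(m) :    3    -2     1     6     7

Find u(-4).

126

Write u(m) = am³ + bm² + cm + d; the 5 given values yield a linear system in the 4 coefficients.
Solving, u(m) = -m³ + 4m² - 2.
Then u(-4) = 126.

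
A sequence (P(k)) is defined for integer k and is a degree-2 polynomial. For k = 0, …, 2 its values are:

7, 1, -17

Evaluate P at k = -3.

Write P(k) = ak² + bk + c; the 3 given values yield a linear system in the 3 coefficients.
Solving, P(k) = -6k² + 7.
Then P(-3) = -47.

-47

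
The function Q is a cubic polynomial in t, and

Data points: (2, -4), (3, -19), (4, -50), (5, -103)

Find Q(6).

-184

Write Q(t) = at³ + bt² + ct + d; the 4 given values yield a linear system in the 4 coefficients.
Solving, Q(t) = -t³ + t² - t + 2.
Then Q(6) = -184.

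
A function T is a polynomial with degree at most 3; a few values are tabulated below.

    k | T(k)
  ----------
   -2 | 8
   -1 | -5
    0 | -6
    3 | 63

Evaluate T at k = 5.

169

Write T(k) = ak³ + bk² + ck + d; the 4 given values yield a linear system in the 4 coefficients.
Solving, the leading coefficient vanishes, and T(k) = 6k² + 5k - 6.
Then T(5) = 169.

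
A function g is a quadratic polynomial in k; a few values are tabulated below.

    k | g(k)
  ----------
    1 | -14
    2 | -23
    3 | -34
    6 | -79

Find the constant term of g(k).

-7

Write g(k) = ak² + bk + c; the 4 given values yield a linear system in the 3 coefficients.
Solving, g(k) = -k² - 6k - 7.
The constant term is g(0) = -7.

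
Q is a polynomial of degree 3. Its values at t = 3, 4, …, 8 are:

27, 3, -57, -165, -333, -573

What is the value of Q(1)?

15

First differences: -24, -60, -108, -168, -240. Second differences: -36, -48, -60, -72. Third differences: -12, -12, -12.
Level-3 differences are constant, so Q has degree 3.
Fitting a degree-3 polynomial gives Q(t) = -2t³ + 6t² + 8t + 3.
Then Q(1) = 15.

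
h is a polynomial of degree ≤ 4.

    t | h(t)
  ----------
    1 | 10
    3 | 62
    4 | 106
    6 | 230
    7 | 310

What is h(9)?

Write h(t) = at^4 + bt³ + ct² + dt + e; the 5 given values yield a linear system in the 5 coefficients.
Solving, the top 2 coefficients vanish, and h(t) = 6t² + 2t + 2.
Then h(9) = 506.

506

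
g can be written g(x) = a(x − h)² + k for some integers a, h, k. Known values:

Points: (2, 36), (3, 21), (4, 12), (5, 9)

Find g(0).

84

First differences -15, -9, -3; second difference 6 = 2a, so a = 3.
Expanding, the x-coefficient is −2ah = -6h; matching it to the data gives h = 5, and then k = 9.
So g(x) = 3(x − 5)² + 9.
g(0) = 3·(-5)² + 9 = 84.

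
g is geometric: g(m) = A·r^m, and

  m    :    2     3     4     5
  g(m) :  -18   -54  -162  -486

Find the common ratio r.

3

Consecutive ratio: -54/(-18) = 3, and -162/(-54) = 3, so r = 3.
Then A·3^2 = -18 gives A = -2, and g(m) = -2·3^m.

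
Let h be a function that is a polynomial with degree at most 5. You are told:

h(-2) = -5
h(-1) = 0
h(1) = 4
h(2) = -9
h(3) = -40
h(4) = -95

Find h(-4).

9

Write h(m) = am^5 + bm^4 + cm³ + dm² + em + p; the 6 given values yield a linear system in the 6 coefficients.
Solving, the top 2 coefficients vanish, and h(m) = -m³ - 3m² + 3m + 5.
Then h(-4) = 9.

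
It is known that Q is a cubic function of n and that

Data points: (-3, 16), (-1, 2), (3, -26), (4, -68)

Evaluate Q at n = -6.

Write Q(n) = an³ + bn² + cn + d; the 4 given values yield a linear system in the 4 coefficients.
Solving, Q(n) = -n³ - n² + 2n + 4.
Then Q(-6) = 172.

172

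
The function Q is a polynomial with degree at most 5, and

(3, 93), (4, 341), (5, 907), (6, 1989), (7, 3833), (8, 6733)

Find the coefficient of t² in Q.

1

First differences: 248, 566, 1082, 1844, 2900. Second differences: 318, 516, 762, 1056. Third differences: 198, 246, 294. Fourth differences: 48, 48.
Level-4 differences are constant, so Q has degree 4.
Fitting a degree-4 polynomial gives Q(t) = 2t^4 - 3t³ + t² + 2t - 3.
The coefficient of t² is 1.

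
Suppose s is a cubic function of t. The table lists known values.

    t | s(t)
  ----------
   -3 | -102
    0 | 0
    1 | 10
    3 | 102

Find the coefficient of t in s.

Write s(t) = at³ + bt² + ct + d; the 4 given values yield a linear system in the 4 coefficients.
Solving, s(t) = 3t³ + 7t.
The coefficient of t is 7.

7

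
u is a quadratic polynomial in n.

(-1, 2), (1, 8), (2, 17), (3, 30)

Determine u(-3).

Write u(n) = an² + bn + c; the 4 given values yield a linear system in the 3 coefficients.
Solving, u(n) = 2n² + 3n + 3.
Then u(-3) = 12.

12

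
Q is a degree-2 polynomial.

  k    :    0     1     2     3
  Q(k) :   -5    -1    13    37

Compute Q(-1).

1

Write Q(k) = ak² + bk + c; the 4 given values yield a linear system in the 3 coefficients.
Solving, Q(k) = 5k² - k - 5.
Then Q(-1) = 1.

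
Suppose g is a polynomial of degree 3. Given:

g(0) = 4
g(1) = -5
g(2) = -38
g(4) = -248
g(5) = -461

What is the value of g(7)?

-1193

Write g(x) = ax³ + bx² + cx + d; the 5 given values yield a linear system in the 4 coefficients.
Solving, g(x) = -3x³ - 3x² - 3x + 4.
Then g(7) = -1193.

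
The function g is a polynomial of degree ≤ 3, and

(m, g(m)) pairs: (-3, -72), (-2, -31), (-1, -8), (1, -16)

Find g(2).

Write g(m) = am³ + bm² + cm + d; the 4 given values yield a linear system in the 4 coefficients.
Solving, the leading coefficient vanishes, and g(m) = -9m² - 4m - 3.
Then g(2) = -47.

-47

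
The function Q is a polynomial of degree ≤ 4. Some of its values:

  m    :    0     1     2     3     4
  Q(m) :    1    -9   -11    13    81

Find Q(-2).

First differences: -10, -2, 24, 68. Second differences: 8, 26, 44. Third differences: 18, 18.
Level-3 differences are constant, so Q has degree 3.
Fitting a degree-3 polynomial gives Q(m) = 3m³ - 5m² - 8m + 1.
Then Q(-2) = -27.

-27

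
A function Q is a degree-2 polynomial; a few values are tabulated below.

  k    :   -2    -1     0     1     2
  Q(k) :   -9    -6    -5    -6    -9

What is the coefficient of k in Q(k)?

Write Q(k) = ak² + bk + c; the 5 given values yield a linear system in the 3 coefficients.
Solving, Q(k) = -k² - 5.
The coefficient of k is 0.

0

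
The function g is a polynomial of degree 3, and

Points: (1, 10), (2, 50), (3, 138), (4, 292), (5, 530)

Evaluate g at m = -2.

-2

First differences: 40, 88, 154, 238. Second differences: 48, 66, 84. Third differences: 18, 18.
Level-3 differences are constant, so g has degree 3.
Fitting a degree-3 polynomial gives g(m) = 3m³ + 6m² + m.
Then g(-2) = -2.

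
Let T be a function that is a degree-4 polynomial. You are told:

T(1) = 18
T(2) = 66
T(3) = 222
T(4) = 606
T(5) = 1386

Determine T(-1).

Write T(k) = ak^4 + bk³ + ck² + dk + e; the 5 given values yield a linear system in the 5 coefficients.
Solving, T(k) = 2k^4 + 4k² + 6k + 6.
Then T(-1) = 6.

6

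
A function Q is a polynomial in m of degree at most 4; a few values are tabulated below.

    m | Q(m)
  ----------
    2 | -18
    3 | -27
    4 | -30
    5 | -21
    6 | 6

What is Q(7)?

57

First differences: -9, -3, 9, 27. Second differences: 6, 12, 18. Third differences: 6, 6.
Level-3 differences are constant, so Q has degree 3.
Fitting a degree-3 polynomial gives Q(m) = m³ - 6m² + 2m - 6.
Then Q(7) = 57.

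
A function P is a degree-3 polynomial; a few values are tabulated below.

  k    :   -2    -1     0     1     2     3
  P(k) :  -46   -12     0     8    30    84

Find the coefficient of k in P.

7

First differences: 34, 12, 8, 22, 54. Second differences: -22, -4, 14, 32. Third differences: 18, 18, 18.
Level-3 differences are constant, so P has degree 3.
Fitting a degree-3 polynomial gives P(k) = 3k³ - 2k² + 7k.
The coefficient of k is 7.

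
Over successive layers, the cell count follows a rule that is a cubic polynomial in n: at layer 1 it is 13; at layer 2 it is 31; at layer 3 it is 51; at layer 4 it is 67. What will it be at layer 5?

73

Write the value at n as P(n).
Write P(n) = an³ + bn² + cn + d; the 4 given values yield a linear system in the 4 coefficients.
Solving, P(n) = -n³ + 7n² + 4n + 3.
Then P(5) = 73.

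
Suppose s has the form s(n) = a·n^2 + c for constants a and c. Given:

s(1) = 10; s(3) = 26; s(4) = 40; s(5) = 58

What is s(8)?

From s(1) = 10 and s(3) = 26: 1a + c = 10 and 9a + c = 26.
Subtracting: 8a = 16, so a = 2; then c = 10 − 2·1 = 8.
So s(n) = 2n² + 8, and s(8) = 136.

136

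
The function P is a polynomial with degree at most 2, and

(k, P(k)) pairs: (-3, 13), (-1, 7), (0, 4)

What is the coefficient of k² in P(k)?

0

Write P(k) = ak² + bk + c; the 3 given values yield a linear system in the 3 coefficients.
Solving, the leading coefficient vanishes, and P(k) = -3k + 4.
The coefficient of k² is 0.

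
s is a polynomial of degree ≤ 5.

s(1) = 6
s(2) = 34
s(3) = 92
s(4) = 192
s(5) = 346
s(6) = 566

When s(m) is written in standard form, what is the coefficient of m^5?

0

Write s(m) = am^5 + bm^4 + cm³ + dm² + em + p; the 6 given values yield a linear system in the 6 coefficients.
Solving, the top 2 coefficients vanish, and s(m) = 2m³ + 3m² + 5m - 4.
The coefficient of m^5 is 0.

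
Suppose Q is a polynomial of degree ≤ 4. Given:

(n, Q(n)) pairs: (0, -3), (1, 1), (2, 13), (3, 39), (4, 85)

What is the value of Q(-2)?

First differences: 4, 12, 26, 46. Second differences: 8, 14, 20. Third differences: 6, 6.
Level-3 differences are constant, so Q has degree 3.
Fitting a degree-3 polynomial gives Q(n) = n³ + n² + 2n - 3.
Then Q(-2) = -11.

-11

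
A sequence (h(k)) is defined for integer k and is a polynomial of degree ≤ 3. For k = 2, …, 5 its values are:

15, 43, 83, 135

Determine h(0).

-5

Write h(k) = ak³ + bk² + ck + d; the 4 given values yield a linear system in the 4 coefficients.
Solving, the leading coefficient vanishes, and h(k) = 6k² - 2k - 5.
Then h(0) = -5.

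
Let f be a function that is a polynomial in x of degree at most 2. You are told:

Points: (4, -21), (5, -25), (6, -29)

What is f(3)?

-17

First differences: -4, -4.
Level-1 differences are constant, so f has degree 1.
Fitting a degree-1 polynomial gives f(x) = -4x - 5.
Then f(3) = -17.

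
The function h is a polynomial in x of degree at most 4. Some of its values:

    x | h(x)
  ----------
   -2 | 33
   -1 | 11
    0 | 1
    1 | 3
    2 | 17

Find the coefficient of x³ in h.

First differences: -22, -10, 2, 14. Second differences: 12, 12, 12.
Level-2 differences are constant, so h has degree 2.
Fitting a degree-2 polynomial gives h(x) = 6x² - 4x + 1.
The coefficient of x³ is 0.

0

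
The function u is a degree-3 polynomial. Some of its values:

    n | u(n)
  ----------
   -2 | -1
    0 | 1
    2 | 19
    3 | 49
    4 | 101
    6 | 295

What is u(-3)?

-11

Write u(n) = an³ + bn² + cn + d; the 6 given values yield a linear system in the 4 coefficients.
Solving, u(n) = n³ + 2n² + n + 1.
Then u(-3) = -11.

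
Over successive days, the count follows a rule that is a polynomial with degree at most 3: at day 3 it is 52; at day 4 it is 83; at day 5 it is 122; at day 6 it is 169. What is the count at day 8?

Write the value at t as u(t).
First differences: 31, 39, 47. Second differences: 8, 8.
Level-2 differences are constant, so u has degree 2.
Fitting a degree-2 polynomial gives u(t) = 4t² + 3t + 7.
Then u(8) = 287.

287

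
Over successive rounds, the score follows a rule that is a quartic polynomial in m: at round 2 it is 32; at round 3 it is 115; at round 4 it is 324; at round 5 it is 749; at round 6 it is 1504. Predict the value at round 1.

9

Write the value at m as h(m).
Write h(m) = am^4 + bm³ + cm² + dm + e; the 5 given values yield a linear system in the 5 coefficients.
Solving, h(m) = m^4 + m³ - m² + 4m + 4.
Then h(1) = 9.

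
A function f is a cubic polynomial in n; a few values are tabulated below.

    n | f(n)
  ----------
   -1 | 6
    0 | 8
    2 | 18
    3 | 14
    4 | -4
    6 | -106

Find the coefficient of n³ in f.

-1

Write f(n) = an³ + bn² + cn + d; the 6 given values yield a linear system in the 4 coefficients.
Solving, f(n) = -n³ + 2n² + 5n + 8.
The coefficient of n³ is -1.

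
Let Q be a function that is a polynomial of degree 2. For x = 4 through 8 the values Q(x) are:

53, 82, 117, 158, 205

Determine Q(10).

Write Q(x) = ax² + bx + c; the 5 given values yield a linear system in the 3 coefficients.
Solving, Q(x) = 3x² + 2x - 3.
Then Q(10) = 317.

317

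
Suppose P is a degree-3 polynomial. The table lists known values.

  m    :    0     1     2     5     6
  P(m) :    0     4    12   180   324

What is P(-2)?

Write P(m) = am³ + bm² + cm + d; the 5 given values yield a linear system in the 4 coefficients.
Solving, P(m) = 2m³ - 4m² + 6m.
Then P(-2) = -44.

-44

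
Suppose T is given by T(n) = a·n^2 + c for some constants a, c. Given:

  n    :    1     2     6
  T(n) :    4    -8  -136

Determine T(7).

-188

From T(1) = 4 and T(2) = -8: 1a + c = 4 and 4a + c = -8.
Subtracting: 3a = -12, so a = -4; then c = 4 − (-4)·1 = 8.
So T(n) = -4n² + 8, and T(7) = -188.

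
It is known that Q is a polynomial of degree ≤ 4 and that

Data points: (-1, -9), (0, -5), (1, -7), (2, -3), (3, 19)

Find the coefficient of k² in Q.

First differences: 4, -2, 4, 22. Second differences: -6, 6, 18. Third differences: 12, 12.
Level-3 differences are constant, so Q has degree 3.
Fitting a degree-3 polynomial gives Q(k) = 2k³ - 3k² - k - 5.
The coefficient of k² is -3.

-3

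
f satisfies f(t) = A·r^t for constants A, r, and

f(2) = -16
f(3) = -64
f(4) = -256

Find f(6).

Consecutive ratio: -64/(-16) = 4, and -256/(-64) = 4, so r = 4.
Then A·4^2 = -16 gives A = -1, and f(t) = -1·4^t.
f(6) = -1·4^6 = -4096.

-4096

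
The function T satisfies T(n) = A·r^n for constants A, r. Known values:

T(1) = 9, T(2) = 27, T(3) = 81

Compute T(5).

Consecutive ratio: 27/9 = 3, and 81/27 = 3, so r = 3.
Then A·3^1 = 9 gives A = 3, and T(n) = 3·3^n.
T(5) = 3·3^5 = 729.

729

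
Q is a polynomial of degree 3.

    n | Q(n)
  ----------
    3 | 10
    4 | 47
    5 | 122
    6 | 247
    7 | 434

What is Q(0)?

First differences: 37, 75, 125, 187. Second differences: 38, 50, 62. Third differences: 12, 12.
Level-3 differences are constant, so Q has degree 3.
Fitting a degree-3 polynomial gives Q(n) = 2n³ - 5n² - 2n + 7.
The constant term is Q(0) = 7.

7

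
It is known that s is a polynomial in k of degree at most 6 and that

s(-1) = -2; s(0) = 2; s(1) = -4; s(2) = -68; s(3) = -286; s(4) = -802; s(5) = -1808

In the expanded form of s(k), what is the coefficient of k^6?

First differences: 4, -6, -64, -218, -516, -1006. Second differences: -10, -58, -154, -298, -490. Third differences: -48, -96, -144, -192. Fourth differences: -48, -48, -48.
Level-4 differences are constant, so s has degree 4.
Fitting a degree-4 polynomial gives s(k) = -2k^4 - 4k³ - 3k² + 3k + 2.
The coefficient of k^6 is 0.

0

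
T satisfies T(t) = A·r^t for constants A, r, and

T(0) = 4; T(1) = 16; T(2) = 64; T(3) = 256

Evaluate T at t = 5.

Consecutive ratio: 16/4 = 4, and 64/16 = 4, so r = 4.
Then A·4^0 = 4 gives A = 4, and T(t) = 4·4^t.
T(5) = 4·4^5 = 4096.

4096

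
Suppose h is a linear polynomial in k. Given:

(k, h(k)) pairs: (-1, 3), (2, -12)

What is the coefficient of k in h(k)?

Write h(k) = ak + b; the 2 given values yield a linear system in the 2 coefficients.
Solving, h(k) = -5k - 2.
The coefficient of k is -5.

-5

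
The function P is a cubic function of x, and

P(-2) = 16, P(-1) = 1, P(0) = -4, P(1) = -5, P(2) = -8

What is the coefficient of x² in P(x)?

Write P(x) = ax³ + bx² + cx + d; the 5 given values yield a linear system in the 4 coefficients.
Solving, P(x) = -x³ + 2x² - 2x - 4.
The coefficient of x² is 2.

2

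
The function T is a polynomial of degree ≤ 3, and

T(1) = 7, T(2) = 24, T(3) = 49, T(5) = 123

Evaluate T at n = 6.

172

Write T(n) = an³ + bn² + cn + d; the 4 given values yield a linear system in the 4 coefficients.
Solving, the leading coefficient vanishes, and T(n) = 4n² + 5n - 2.
Then T(6) = 172.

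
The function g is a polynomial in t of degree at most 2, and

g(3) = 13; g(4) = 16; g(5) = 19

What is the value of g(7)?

First differences: 3, 3.
Level-1 differences are constant, so g has degree 1.
Fitting a degree-1 polynomial gives g(t) = 3t + 4.
Then g(7) = 25.

25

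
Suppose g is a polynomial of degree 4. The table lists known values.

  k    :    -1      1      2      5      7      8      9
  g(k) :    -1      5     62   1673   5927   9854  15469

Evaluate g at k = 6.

Write g(k) = ak^4 + bk³ + ck² + dk + e; the 7 given values yield a linear system in the 5 coefficients.
Solving, g(k) = 2k^4 + 3k³ + 2k² - 2.
Then g(6) = 3310.

3310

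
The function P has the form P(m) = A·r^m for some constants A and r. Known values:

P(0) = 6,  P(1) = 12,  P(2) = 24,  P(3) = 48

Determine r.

Consecutive ratio: 12/6 = 2, and 24/12 = 2, so r = 2.
Then A·2^0 = 6 gives A = 6, and P(m) = 6·2^m.

2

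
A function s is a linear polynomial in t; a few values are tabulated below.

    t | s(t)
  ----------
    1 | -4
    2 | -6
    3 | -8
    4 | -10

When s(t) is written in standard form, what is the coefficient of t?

First differences: -2, -2, -2.
Level-1 differences are constant, so s has degree 1.
Fitting a degree-1 polynomial gives s(t) = -2t - 2.
The coefficient of t is -2.

-2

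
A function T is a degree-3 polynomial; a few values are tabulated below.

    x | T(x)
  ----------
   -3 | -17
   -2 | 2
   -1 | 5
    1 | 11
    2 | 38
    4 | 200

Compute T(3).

97

Write T(x) = ax³ + bx² + cx + d; the 6 given values yield a linear system in the 4 coefficients.
Solving, T(x) = 2x³ + 4x² + x + 4.
Then T(3) = 97.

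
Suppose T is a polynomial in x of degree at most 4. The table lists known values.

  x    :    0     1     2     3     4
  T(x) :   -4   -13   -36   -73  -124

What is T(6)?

-268

First differences: -9, -23, -37, -51. Second differences: -14, -14, -14.
Level-2 differences are constant, so T has degree 2.
Fitting a degree-2 polynomial gives T(x) = -7x² - 2x - 4.
Then T(6) = -268.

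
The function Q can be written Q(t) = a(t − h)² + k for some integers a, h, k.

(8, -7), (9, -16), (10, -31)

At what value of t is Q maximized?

First differences -9, -15; second difference -6 = 2a, so a = -3.
Expanding, the t-coefficient is −2ah = 6h; matching it to the data gives h = 7, and then k = -4.
So Q(t) = -3(t − 7)² − 4.
Hence h = 7.

7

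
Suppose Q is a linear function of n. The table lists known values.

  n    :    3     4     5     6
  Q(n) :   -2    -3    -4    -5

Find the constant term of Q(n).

1

First differences: -1, -1, -1.
Level-1 differences are constant, so Q has degree 1.
Fitting a degree-1 polynomial gives Q(n) = -n + 1.
The constant term is Q(0) = 1.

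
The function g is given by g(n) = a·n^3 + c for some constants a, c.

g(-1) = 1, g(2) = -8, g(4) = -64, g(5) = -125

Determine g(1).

From g(-1) = 1 and g(2) = -8: -1a + c = 1 and 8a + c = -8.
Subtracting: 9a = -9, so a = -1; then c = 1 − (-1)·(-1) = 0.
So g(n) = -1n³ + 0, and g(1) = -1.

-1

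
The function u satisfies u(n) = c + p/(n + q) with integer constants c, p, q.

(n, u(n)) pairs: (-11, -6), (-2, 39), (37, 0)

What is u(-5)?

-21

(u(n) − c)(n + q) = p for each data point; the three points give a linear system in c and q, then p follows.
Solving: c = -1, q = 3, p = 40, so u(n) = -1 + 40/(n + 3).
Then u(-5) = -1 + 40/(-2) = -21.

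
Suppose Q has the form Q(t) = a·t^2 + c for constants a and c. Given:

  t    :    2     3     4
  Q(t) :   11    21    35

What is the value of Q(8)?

From Q(2) = 11 and Q(3) = 21: 4a + c = 11 and 9a + c = 21.
Subtracting: 5a = 10, so a = 2; then c = 11 − 2·4 = 3.
So Q(t) = 2t² + 3, and Q(8) = 131.

131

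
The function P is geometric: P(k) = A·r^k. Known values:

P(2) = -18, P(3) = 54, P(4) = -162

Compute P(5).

486

Consecutive ratio: 54/(-18) = -3, and -162/54 = -3, so r = -3.
Then A·(-3)^2 = -18 gives A = -2, and P(k) = -2·(-3)^k.
P(5) = -2·(-3)^5 = 486.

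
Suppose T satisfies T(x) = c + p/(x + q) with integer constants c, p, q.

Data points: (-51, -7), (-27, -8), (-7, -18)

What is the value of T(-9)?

(T(x) − c)(x + q) = p for each data point; the three points give a linear system in c and q, then p follows.
Solving: c = -6, q = 3, p = 48, so T(x) = -6 + 48/(x + 3).
Then T(-9) = -6 + 48/(-6) = -14.

-14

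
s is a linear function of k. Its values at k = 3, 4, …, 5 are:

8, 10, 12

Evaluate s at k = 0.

Write s(k) = ak + b; the 3 given values yield a linear system in the 2 coefficients.
Solving, s(k) = 2k + 2.
Then s(0) = 2.

2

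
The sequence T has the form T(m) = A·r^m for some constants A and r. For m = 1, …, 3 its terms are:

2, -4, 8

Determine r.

Consecutive ratio: -4/2 = -2, and 8/(-4) = -2, so r = -2.
Then A·(-2)^1 = 2 gives A = -1, and T(m) = -1·(-2)^m.

-2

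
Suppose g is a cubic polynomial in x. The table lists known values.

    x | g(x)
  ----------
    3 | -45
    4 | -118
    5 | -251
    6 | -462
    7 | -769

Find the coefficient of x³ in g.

-3

First differences: -73, -133, -211, -307. Second differences: -60, -78, -96. Third differences: -18, -18.
Level-3 differences are constant, so g has degree 3.
Fitting a degree-3 polynomial gives g(x) = -3x³ + 6x² - 4x - 6.
The coefficient of x³ is -3.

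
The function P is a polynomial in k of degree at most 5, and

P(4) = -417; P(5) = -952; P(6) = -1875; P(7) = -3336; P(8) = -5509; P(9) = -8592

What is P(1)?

First differences: -535, -923, -1461, -2173, -3083. Second differences: -388, -538, -712, -910. Third differences: -150, -174, -198. Fourth differences: -24, -24.
Level-4 differences are constant, so P has degree 4.
Fitting a degree-4 polynomial gives P(k) = -k^4 - 3k³ + 2k² - k + 3.
Then P(1) = 0.

0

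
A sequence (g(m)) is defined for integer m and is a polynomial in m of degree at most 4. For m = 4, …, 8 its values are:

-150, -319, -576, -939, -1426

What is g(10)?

First differences: -169, -257, -363, -487. Second differences: -88, -106, -124. Third differences: -18, -18.
Level-3 differences are constant, so g has degree 3.
Fitting a degree-3 polynomial gives g(m) = -3m³ + m² + 5m + 6.
Then g(10) = -2844.

-2844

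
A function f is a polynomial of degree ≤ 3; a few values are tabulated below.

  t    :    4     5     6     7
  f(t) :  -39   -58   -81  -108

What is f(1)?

-6

First differences: -19, -23, -27. Second differences: -4, -4.
Level-2 differences are constant, so f has degree 2.
Fitting a degree-2 polynomial gives f(t) = -2t² - t - 3.
Then f(1) = -6.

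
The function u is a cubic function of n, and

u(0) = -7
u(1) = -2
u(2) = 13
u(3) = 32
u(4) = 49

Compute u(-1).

Write u(n) = an³ + bn² + cn + d; the 5 given values yield a linear system in the 4 coefficients.
Solving, u(n) = -n³ + 8n² - 2n - 7.
Then u(-1) = 4.

4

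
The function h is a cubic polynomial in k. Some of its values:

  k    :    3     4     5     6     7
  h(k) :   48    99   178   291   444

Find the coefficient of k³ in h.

First differences: 51, 79, 113, 153. Second differences: 28, 34, 40. Third differences: 6, 6.
Level-3 differences are constant, so h has degree 3.
Fitting a degree-3 polynomial gives h(k) = k³ + 2k² + 3.
The coefficient of k³ is 1.

1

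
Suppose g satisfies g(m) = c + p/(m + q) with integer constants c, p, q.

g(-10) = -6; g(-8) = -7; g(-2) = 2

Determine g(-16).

(g(m) − c)(m + q) = p for each data point; the three points give a linear system in c and q, then p follows.
Solving: c = -4, q = 4, p = 12, so g(m) = -4 + 12/(m + 4).
Then g(-16) = -4 + 12/(-12) = -5.

-5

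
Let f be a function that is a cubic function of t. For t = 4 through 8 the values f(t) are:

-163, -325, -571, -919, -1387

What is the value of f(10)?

First differences: -162, -246, -348, -468. Second differences: -84, -102, -120. Third differences: -18, -18.
Level-3 differences are constant, so f has degree 3.
Fitting a degree-3 polynomial gives f(t) = -3t³ + 3t² - 6t + 5.
Then f(10) = -2755.

-2755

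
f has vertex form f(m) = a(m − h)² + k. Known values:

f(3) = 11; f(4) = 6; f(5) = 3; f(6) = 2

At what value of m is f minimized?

6

First differences -5, -3, -1; second difference 2 = 2a, so a = 1.
Expanding, the m-coefficient is −2ah = -2h; matching it to the data gives h = 6, and then k = 2.
So f(m) = 1(m − 6)² + 2.
Hence h = 6.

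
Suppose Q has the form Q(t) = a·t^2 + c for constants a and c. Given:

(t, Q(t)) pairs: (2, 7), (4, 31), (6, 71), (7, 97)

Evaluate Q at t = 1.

1

From Q(2) = 7 and Q(4) = 31: 4a + c = 7 and 16a + c = 31.
Subtracting: 12a = 24, so a = 2; then c = 7 − 2·4 = -1.
So Q(t) = 2t² − 1, and Q(1) = 1.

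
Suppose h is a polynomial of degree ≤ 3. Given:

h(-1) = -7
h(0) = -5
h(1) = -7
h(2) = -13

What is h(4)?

First differences: 2, -2, -6. Second differences: -4, -4.
Level-2 differences are constant, so h has degree 2.
Fitting a degree-2 polynomial gives h(n) = -2n² - 5.
Then h(4) = -37.

-37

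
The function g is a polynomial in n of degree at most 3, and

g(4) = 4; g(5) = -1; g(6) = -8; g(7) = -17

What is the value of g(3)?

First differences: -5, -7, -9. Second differences: -2, -2.
Level-2 differences are constant, so g has degree 2.
Fitting a degree-2 polynomial gives g(n) = -n² + 4n + 4.
Then g(3) = 7.

7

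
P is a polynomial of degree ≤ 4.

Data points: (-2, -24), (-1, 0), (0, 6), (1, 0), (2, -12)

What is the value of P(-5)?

-264

First differences: 24, 6, -6, -12. Second differences: -18, -12, -6. Third differences: 6, 6.
Level-3 differences are constant, so P has degree 3.
Fitting a degree-3 polynomial gives P(t) = t³ - 6t² - t + 6.
Then P(-5) = -264.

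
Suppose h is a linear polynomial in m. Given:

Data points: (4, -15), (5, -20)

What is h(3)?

-10

Write h(m) = am + b; the 2 given values yield a linear system in the 2 coefficients.
Solving, h(m) = -5m + 5.
Then h(3) = -10.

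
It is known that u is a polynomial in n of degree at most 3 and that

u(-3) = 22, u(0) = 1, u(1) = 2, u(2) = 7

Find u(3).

16

Write u(n) = an³ + bn² + cn + d; the 4 given values yield a linear system in the 4 coefficients.
Solving, the leading coefficient vanishes, and u(n) = 2n² - n + 1.
Then u(3) = 16.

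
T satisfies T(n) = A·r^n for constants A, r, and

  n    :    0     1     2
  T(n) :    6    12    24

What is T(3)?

48

Consecutive ratio: 12/6 = 2, and 24/12 = 2, so r = 2.
Then A·2^0 = 6 gives A = 6, and T(n) = 6·2^n.
T(3) = 6·2^3 = 48.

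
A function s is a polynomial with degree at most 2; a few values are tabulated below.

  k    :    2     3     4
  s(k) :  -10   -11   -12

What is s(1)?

-9

First differences: -1, -1.
Level-1 differences are constant, so s has degree 1.
Fitting a degree-1 polynomial gives s(k) = -k - 8.
Then s(1) = -9.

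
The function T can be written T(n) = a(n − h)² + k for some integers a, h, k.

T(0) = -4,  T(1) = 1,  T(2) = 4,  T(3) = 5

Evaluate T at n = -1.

-11

First differences 5, 3, 1; second difference -2 = 2a, so a = -1.
Expanding, the n-coefficient is −2ah = 2h; matching it to the data gives h = 3, and then k = 5.
So T(n) = -1(n − 3)² + 5.
T(-1) = -1·(-4)² + 5 = -11.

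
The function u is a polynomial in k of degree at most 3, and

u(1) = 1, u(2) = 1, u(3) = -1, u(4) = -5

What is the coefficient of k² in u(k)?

First differences: 0, -2, -4. Second differences: -2, -2.
Level-2 differences are constant, so u has degree 2.
Fitting a degree-2 polynomial gives u(k) = -k² + 3k - 1.
The coefficient of k² is -1.

-1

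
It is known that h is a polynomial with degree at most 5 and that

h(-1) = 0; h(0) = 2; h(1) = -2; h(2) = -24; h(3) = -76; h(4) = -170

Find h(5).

Write h(x) = ax^5 + bx^4 + cx³ + dx² + ex + p; the 6 given values yield a linear system in the 6 coefficients.
Solving, the top 2 coefficients vanish, and h(x) = -2x³ - 3x² + x + 2.
Then h(5) = -318.

-318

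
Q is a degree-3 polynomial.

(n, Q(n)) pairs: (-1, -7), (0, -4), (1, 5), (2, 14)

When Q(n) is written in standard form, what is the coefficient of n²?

3

Write Q(n) = an³ + bn² + cn + d; the 4 given values yield a linear system in the 4 coefficients.
Solving, Q(n) = -n³ + 3n² + 7n - 4.
The coefficient of n² is 3.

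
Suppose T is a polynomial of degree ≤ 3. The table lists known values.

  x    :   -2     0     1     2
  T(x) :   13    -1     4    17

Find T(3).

Write T(x) = ax³ + bx² + cx + d; the 4 given values yield a linear system in the 4 coefficients.
Solving, the leading coefficient vanishes, and T(x) = 4x² + x - 1.
Then T(3) = 38.

38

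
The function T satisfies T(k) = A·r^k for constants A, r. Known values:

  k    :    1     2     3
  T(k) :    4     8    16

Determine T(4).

Consecutive ratio: 8/4 = 2, and 16/8 = 2, so r = 2.
Then A·2^1 = 4 gives A = 2, and T(k) = 2·2^k.
T(4) = 2·2^4 = 32.

32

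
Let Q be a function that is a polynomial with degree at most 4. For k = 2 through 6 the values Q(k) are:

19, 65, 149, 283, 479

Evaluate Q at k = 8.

1105

First differences: 46, 84, 134, 196. Second differences: 38, 50, 62. Third differences: 12, 12.
Level-3 differences are constant, so Q has degree 3.
Fitting a degree-3 polynomial gives Q(k) = 2k³ + k² + 3k - 7.
Then Q(8) = 1105.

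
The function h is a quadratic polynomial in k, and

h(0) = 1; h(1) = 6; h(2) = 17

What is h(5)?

86

Write h(k) = ak² + bk + c; the 3 given values yield a linear system in the 3 coefficients.
Solving, h(k) = 3k² + 2k + 1.
Then h(5) = 86.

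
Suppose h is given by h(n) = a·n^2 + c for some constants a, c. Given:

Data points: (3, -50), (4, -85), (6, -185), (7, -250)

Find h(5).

-130

From h(3) = -50 and h(4) = -85: 9a + c = -50 and 16a + c = -85.
Subtracting: 7a = -35, so a = -5; then c = -50 − (-5)·9 = -5.
So h(n) = -5n² − 5, and h(5) = -130.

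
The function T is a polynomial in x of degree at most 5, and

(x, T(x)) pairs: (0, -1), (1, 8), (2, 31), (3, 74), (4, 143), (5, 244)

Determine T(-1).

-2

First differences: 9, 23, 43, 69, 101. Second differences: 14, 20, 26, 32. Third differences: 6, 6, 6.
Level-3 differences are constant, so T has degree 3.
Fitting a degree-3 polynomial gives T(x) = x³ + 4x² + 4x - 1.
Then T(-1) = -2.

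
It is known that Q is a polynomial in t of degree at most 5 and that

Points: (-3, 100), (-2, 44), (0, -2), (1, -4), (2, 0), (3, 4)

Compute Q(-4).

Write Q(t) = at^5 + bt^4 + ct³ + dt² + et + p; the 6 given values yield a linear system in the 6 coefficients.
Solving, the top 2 coefficients vanish, and Q(t) = -t³ + 6t² - 7t - 2.
Then Q(-4) = 186.

186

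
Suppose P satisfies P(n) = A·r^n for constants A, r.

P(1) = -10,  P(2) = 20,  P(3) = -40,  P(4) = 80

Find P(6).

320

Consecutive ratio: 20/(-10) = -2, and -40/20 = -2, so r = -2.
Then A·(-2)^1 = -10 gives A = 5, and P(n) = 5·(-2)^n.
P(6) = 5·(-2)^6 = 320.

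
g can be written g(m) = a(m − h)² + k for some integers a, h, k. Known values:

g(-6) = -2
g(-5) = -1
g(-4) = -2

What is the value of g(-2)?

-10

First differences 1, -1; second difference -2 = 2a, so a = -1.
Expanding, the m-coefficient is −2ah = 2h; matching it to the data gives h = -5, and then k = -1.
So g(m) = -1(m + 5)² − 1.
g(-2) = -1·3² − 1 = -10.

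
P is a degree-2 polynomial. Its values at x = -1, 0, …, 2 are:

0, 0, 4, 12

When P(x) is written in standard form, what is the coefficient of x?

First differences: 0, 4, 8. Second differences: 4, 4.
Level-2 differences are constant, so P has degree 2.
Fitting a degree-2 polynomial gives P(x) = 2x² + 2x.
The coefficient of x is 2.

2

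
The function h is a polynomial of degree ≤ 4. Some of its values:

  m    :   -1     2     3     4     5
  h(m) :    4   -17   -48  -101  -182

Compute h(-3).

Write h(m) = am^4 + bm³ + cm² + dm + e; the 5 given values yield a linear system in the 5 coefficients.
Solving, the leading coefficient vanishes, and h(m) = -m³ - 2m² - 2m + 3.
Then h(-3) = 18.

18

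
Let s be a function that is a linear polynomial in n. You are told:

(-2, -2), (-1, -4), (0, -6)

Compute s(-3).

0

Write s(n) = an + b; the 3 given values yield a linear system in the 2 coefficients.
Solving, s(n) = -2n - 6.
Then s(-3) = 0.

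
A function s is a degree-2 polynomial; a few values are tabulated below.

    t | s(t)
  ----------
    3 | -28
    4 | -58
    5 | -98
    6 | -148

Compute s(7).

Write s(t) = at² + bt + c; the 4 given values yield a linear system in the 3 coefficients.
Solving, s(t) = -5t² + 5t + 2.
Then s(7) = -208.

-208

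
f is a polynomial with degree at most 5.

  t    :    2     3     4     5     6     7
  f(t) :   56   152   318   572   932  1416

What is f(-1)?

8

First differences: 96, 166, 254, 360, 484. Second differences: 70, 88, 106, 124. Third differences: 18, 18, 18.
Level-3 differences are constant, so f has degree 3.
Fitting a degree-3 polynomial gives f(t) = 3t³ + 8t² - t + 2.
Then f(-1) = 8.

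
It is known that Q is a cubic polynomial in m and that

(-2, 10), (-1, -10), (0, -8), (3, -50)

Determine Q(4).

-140

Write Q(m) = am³ + bm² + cm + d; the 4 given values yield a linear system in the 4 coefficients.
Solving, Q(m) = -3m³ + 2m² + 7m - 8.
Then Q(4) = -140.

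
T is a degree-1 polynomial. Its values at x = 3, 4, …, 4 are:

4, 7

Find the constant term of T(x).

-5

Write T(x) = ax + b; the 2 given values yield a linear system in the 2 coefficients.
Solving, T(x) = 3x - 5.
The constant term is T(0) = -5.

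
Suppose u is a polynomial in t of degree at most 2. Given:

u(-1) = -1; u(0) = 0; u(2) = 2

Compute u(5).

Write u(t) = at² + bt + c; the 3 given values yield a linear system in the 3 coefficients.
Solving, the leading coefficient vanishes, and u(t) = t.
Then u(5) = 5.

5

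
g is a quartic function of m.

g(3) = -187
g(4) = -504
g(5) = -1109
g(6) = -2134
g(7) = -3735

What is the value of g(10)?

-13914

Write g(m) = am^4 + bm³ + cm² + dm + e; the 5 given values yield a linear system in the 5 coefficients.
Solving, g(m) = -m^4 - 4m³ + m² - m - 4.
Then g(10) = -13914.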